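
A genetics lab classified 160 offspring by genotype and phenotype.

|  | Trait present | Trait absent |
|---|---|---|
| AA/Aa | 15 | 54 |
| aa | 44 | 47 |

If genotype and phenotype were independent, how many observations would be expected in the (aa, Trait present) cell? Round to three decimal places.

33.556

Row total (aa) = 91; column total (Trait present) = 59; grand total N = 160.
Expected count = (row total × column total) / N = 91 × 59 / 160 = 33.556.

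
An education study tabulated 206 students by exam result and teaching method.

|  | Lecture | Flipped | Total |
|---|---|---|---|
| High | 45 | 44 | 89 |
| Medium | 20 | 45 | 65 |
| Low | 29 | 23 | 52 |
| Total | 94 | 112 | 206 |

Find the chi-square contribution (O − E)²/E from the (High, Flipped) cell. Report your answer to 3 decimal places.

0.398

Row total (High) = 89; column total (Flipped) = 112; N = 206.
Expected count E = 89 × 112 / 206 = 48.3883.
Contribution = (O − E)²/E = (44 − 48.3883)² / 48.3883 = 0.398.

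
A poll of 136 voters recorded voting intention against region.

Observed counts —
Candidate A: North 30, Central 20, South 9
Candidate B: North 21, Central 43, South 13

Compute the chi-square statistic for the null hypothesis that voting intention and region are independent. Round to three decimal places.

8.479

Row totals: 59, 77. Column totals: 51, 63, 22. Grand total N = 136.
Expected counts (row total × column total / N):
  Candidate A, North: 59×51/136 = 22.1250
  Candidate A, Central: 59×63/136 = 27.3309
  Candidate A, South: 59×22/136 = 9.5441
  Candidate B, North: 77×51/136 = 28.8750
  Candidate B, Central: 77×63/136 = 35.6691
  Candidate B, South: 77×22/136 = 12.4559
Contributions (O − E)²/E:
  (30 − 22.1250)²/22.1250 = 2.8030
  (20 − 27.3309)²/27.3309 = 1.9663
  (9 − 9.5441)²/9.5441 = 0.0310
  (21 − 28.8750)²/28.8750 = 2.1477
  (43 − 35.6691)²/35.6691 = 1.5067
  (13 − 12.4559)²/12.4559 = 0.0238
χ² = 2.8030 + 1.9663 + 0.0310 + 2.1477 + 1.5067 + 0.0238 = 8.479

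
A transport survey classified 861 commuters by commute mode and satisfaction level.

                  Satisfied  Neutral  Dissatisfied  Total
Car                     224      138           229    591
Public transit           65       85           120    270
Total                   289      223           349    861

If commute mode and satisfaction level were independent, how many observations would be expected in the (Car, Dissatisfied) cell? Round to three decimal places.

Row total (Car) = 591; column total (Dissatisfied) = 349; grand total N = 861.
Expected count = (row total × column total) / N = 591 × 349 / 861 = 239.557.

239.557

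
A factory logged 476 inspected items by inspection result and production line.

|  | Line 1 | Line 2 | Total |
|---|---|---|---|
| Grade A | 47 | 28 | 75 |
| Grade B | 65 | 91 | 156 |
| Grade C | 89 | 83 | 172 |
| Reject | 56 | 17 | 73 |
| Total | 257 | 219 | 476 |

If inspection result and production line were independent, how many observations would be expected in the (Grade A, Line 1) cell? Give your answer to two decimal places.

40.49

Row total (Grade A) = 75; column total (Line 1) = 257; grand total N = 476.
Expected count = (row total × column total) / N = 75 × 257 / 476 = 40.49.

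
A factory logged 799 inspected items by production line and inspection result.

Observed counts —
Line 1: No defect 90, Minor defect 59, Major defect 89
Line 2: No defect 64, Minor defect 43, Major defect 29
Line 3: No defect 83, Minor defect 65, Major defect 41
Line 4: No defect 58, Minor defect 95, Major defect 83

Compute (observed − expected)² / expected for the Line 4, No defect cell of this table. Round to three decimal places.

Row total (Line 4) = 236; column total (No defect) = 295; N = 799.
Expected count E = 236 × 295 / 799 = 87.1339.
Contribution = (O − E)²/E = (58 − 87.1339)² / 87.1339 = 9.741.

9.741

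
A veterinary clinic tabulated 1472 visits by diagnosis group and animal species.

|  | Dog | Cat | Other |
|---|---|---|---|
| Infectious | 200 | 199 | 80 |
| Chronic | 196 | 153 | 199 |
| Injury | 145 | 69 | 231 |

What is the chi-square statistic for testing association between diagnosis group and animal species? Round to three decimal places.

Row totals: 479, 548, 445. Column totals: 541, 421, 510. Grand total N = 1472.
Expected counts (row total × column total / N):
  Infectious, Dog: 479×541/1472 = 176.0455
  Infectious, Cat: 479×421/1472 = 136.9966
  Infectious, Other: 479×510/1472 = 165.9579
  Chronic, Dog: 548×541/1472 = 201.4049
  Chronic, Cat: 548×421/1472 = 156.7310
  Chronic, Other: 548×510/1472 = 189.8641
  Injury, Dog: 445×541/1472 = 163.5496
  Injury, Cat: 445×421/1472 = 127.2724
  Injury, Other: 445×510/1472 = 154.1780
Contributions (O − E)²/E:
  (200 − 176.0455)²/176.0455 = 3.2595
  (199 − 136.9966)²/136.9966 = 28.0622
  (80 − 165.9579)²/165.9579 = 44.5219
  (196 − 201.4049)²/201.4049 = 0.1450
  (153 − 156.7310)²/156.7310 = 0.0888
  (199 − 189.8641)²/189.8641 = 0.4396
  (145 − 163.5496)²/163.5496 = 2.1039
  (69 − 127.2724)²/127.2724 = 26.6804
  (231 − 154.1780)²/154.1780 = 38.2780
χ² = 3.2595 + 28.0622 + 44.5219 + 0.1450 + 0.0888 + 0.4396 + 2.1039 + 26.6804 + 38.2780 = 143.579

143.579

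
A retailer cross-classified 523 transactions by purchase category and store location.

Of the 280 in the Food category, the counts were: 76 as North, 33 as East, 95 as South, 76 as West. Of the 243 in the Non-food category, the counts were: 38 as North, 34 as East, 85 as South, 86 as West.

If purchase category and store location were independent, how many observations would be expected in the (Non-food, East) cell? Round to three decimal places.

31.130

Row total (Non-food) = 243; column total (East) = 67; grand total N = 523.
Expected count = (row total × column total) / N = 243 × 67 / 523 = 31.130.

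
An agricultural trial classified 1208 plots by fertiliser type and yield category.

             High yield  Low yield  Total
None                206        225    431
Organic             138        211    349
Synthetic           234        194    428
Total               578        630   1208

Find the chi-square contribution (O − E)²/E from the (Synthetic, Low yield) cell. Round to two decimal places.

3.82

Row total (Synthetic) = 428; column total (Low yield) = 630; N = 1208.
Expected count E = 428 × 630 / 1208 = 223.212.
Contribution = (O − E)²/E = (194 − 223.212)² / 223.212 = 3.82.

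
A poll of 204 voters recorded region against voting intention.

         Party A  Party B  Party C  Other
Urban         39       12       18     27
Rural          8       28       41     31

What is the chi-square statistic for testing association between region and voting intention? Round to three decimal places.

Row totals: 96, 108. Column totals: 47, 40, 59, 58. Grand total N = 204.
Expected counts (row total × column total / N):
  Urban, Party A: 96×47/204 = 22.1176
  Urban, Party B: 96×40/204 = 18.8235
  Urban, Party C: 96×59/204 = 27.7647
  Urban, Other: 96×58/204 = 27.2941
  Rural, Party A: 108×47/204 = 24.8824
  Rural, Party B: 108×40/204 = 21.1765
  Rural, Party C: 108×59/204 = 31.2353
  Rural, Other: 108×58/204 = 30.7059
Contributions (O − E)²/E:
  (39 − 22.1176)²/22.1176 = 12.8864
  (12 − 18.8235)²/18.8235 = 2.4735
  (18 − 27.7647)²/27.7647 = 3.4342
  (27 − 27.2941)²/27.2941 = 0.0032
  (8 − 24.8824)²/24.8824 = 11.4545
  (28 − 21.1765)²/21.1765 = 2.1987
  (41 − 31.2353)²/31.2353 = 3.0526
  (31 − 30.7059)²/30.7059 = 0.0028
χ² = 12.8864 + 2.4735 + 3.4342 + 0.0032 + 11.4545 + 2.1987 + 3.0526 + 0.0028 = 35.506

35.506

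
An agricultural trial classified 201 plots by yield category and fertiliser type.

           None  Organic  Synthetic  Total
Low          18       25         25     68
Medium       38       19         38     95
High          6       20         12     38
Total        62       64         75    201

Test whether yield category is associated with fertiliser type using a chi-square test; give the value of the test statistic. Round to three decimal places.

16.179

Grand total N = 201.
Expected counts (row total × column total / N):
  Low, None: 68×62/201 = 20.97512
  Low, Organic: 68×64/201 = 21.65174
  Low, Synthetic: 68×75/201 = 25.37313
  Medium, None: 95×62/201 = 29.30348
  Medium, Organic: 95×64/201 = 30.24876
  Medium, Synthetic: 95×75/201 = 35.44776
  High, None: 38×62/201 = 11.72139
  High, Organic: 38×64/201 = 12.09950
  High, Synthetic: 38×75/201 = 14.17910
Contributions (O − E)²/E:
  (18 − 20.97512)²/20.97512 = 0.4220
  (25 − 21.65174)²/21.65174 = 0.5178
  (25 − 25.37313)²/25.37313 = 0.0055
  (38 − 29.30348)²/29.30348 = 2.5809
  (19 − 30.24876)²/30.24876 = 4.1831
  (38 − 35.44776)²/35.44776 = 0.1838
  (6 − 11.72139)²/11.72139 = 2.7927
  (20 − 12.09950)²/12.09950 = 5.1587
  (12 − 14.17910)²/14.17910 = 0.3349
χ² = 0.4220 + 0.5178 + 0.0055 + 2.5809 + 4.1831 + 0.1838 + 2.7927 + 5.1587 + 0.3349 = 16.179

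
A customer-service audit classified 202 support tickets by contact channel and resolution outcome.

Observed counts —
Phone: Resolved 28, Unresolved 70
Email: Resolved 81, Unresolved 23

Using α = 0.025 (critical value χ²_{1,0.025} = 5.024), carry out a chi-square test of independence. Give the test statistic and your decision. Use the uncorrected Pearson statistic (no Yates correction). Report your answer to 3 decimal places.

Row totals: 98, 104. Column totals: 109, 93. Grand total N = 202.
Expected counts (row total × column total / N):
  Phone, Resolved: 98×109/202 = 52.8812
  Phone, Unresolved: 98×93/202 = 45.1188
  Email, Resolved: 104×109/202 = 56.1188
  Email, Unresolved: 104×93/202 = 47.8812
Contributions (O − E)²/E:
  (28 − 52.8812)²/52.8812 = 11.7069
  (70 − 45.1188)²/45.1188 = 13.7210
  (81 − 56.1188)²/56.1188 = 11.0315
  (23 − 47.8812)²/47.8812 = 12.9294
χ² = 11.7069 + 13.7210 + 11.0315 + 12.9294 = 49.389
df = (2−1)(2−1) = 1. Since 49.389 > 5.024, reject the null hypothesis of independence at α = 0.025.

49.389; reject H₀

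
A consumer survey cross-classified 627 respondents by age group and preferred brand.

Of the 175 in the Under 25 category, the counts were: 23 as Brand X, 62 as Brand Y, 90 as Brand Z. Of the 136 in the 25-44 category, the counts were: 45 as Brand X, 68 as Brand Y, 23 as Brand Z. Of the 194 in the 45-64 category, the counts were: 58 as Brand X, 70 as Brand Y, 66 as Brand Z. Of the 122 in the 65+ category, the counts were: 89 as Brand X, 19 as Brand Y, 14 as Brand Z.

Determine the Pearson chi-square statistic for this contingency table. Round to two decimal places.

Row totals: 175, 136, 194, 122. Column totals: 215, 219, 193. Grand total N = 627.
Expected counts (row total × column total / N):
  Under 25, Brand X: 175×215/627 = 60.00797
  Under 25, Brand Y: 175×219/627 = 61.12440
  Under 25, Brand Z: 175×193/627 = 53.86762
  25-44, Brand X: 136×215/627 = 46.63477
  25-44, Brand Y: 136×219/627 = 47.50239
  25-44, Brand Z: 136×193/627 = 41.86284
  45-64, Brand X: 194×215/627 = 66.52313
  45-64, Brand Y: 194×219/627 = 67.76077
  45-64, Brand Z: 194×193/627 = 59.71611
  65+, Brand X: 122×215/627 = 41.83413
  65+, Brand Y: 122×219/627 = 42.61244
  65+, Brand Z: 122×193/627 = 37.55343
Contributions (O − E)²/E:
  (23 − 60.00797)²/60.00797 = 22.8235
  (62 − 61.12440)²/61.12440 = 0.0125
  (90 − 53.86762)²/53.86762 = 24.2362
  (45 − 46.63477)²/46.63477 = 0.0573
  (68 − 47.50239)²/47.50239 = 8.8449
  (23 − 41.86284)²/41.86284 = 8.4993
  (58 − 66.52313)²/66.52313 = 1.0920
  (70 − 67.76077)²/67.76077 = 0.0740
  (66 − 59.71611)²/59.71611 = 0.6612
  (89 − 41.83413)²/41.83413 = 53.1771
  (19 − 42.61244)²/42.61244 = 13.0841
  (14 − 37.55343)²/37.55343 = 14.7727
χ² = 22.8235 + 0.0125 + 24.2362 + 0.0573 + 8.8449 + 8.4993 + 1.0920 + 0.0740 + 0.6612 + 53.1771 + 13.0841 + 14.7727 = 147.33

147.33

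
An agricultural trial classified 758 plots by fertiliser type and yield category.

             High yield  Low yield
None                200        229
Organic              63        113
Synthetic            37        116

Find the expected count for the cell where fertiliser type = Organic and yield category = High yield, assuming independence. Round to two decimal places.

69.66

Row total (Organic) = 176; column total (High yield) = 300; grand total N = 758.
Expected count = (row total × column total) / N = 176 × 300 / 758 = 69.66.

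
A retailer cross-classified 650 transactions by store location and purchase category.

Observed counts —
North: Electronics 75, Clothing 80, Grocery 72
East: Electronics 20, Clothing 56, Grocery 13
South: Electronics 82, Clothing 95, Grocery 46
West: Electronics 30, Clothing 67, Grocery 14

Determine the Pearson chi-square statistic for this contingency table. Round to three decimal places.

Row totals: 227, 89, 223, 111. Column totals: 207, 298, 145. Grand total N = 650.
Expected counts (row total × column total / N):
  North, Electronics: 227×207/650 = 72.2908
  North, Clothing: 227×298/650 = 104.0708
  North, Grocery: 227×145/650 = 50.6385
  East, Electronics: 89×207/650 = 28.3431
  East, Clothing: 89×298/650 = 40.8031
  East, Grocery: 89×145/650 = 19.8538
  South, Electronics: 223×207/650 = 71.0169
  South, Clothing: 223×298/650 = 102.2369
  South, Grocery: 223×145/650 = 49.7462
  West, Electronics: 111×207/650 = 35.3492
  West, Clothing: 111×298/650 = 50.8892
  West, Grocery: 111×145/650 = 24.7615
Contributions (O − E)²/E:
  (75 − 72.2908)²/72.2908 = 0.1015
  (80 − 104.0708)²/104.0708 = 5.5674
  (72 − 50.6385)²/50.6385 = 9.0112
  (20 − 28.3431)²/28.3431 = 2.4559
  (56 − 40.8031)²/40.8031 = 5.6600
  (13 − 19.8538)²/19.8538 = 2.3660
  (82 − 71.0169)²/71.0169 = 1.6986
  (95 − 102.2369)²/102.2369 = 0.5123
  (46 − 49.7462)²/49.7462 = 0.2821
  (30 − 35.3492)²/35.3492 = 0.8095
  (67 − 50.8892)²/50.8892 = 5.1005
  (14 − 24.7615)²/24.7615 = 4.6770
χ² = 0.1015 + 5.5674 + 9.0112 + 2.4559 + 5.6600 + 2.3660 + 1.6986 + 0.5123 + 0.2821 + 0.8095 + 5.1005 + 4.6770 = 38.242

38.242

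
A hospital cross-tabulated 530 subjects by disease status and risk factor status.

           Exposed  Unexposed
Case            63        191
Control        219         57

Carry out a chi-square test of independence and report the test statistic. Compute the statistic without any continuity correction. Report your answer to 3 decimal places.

Row totals: 254, 276. Column totals: 282, 248. Grand total N = 530.
Expected counts (row total × column total / N):
  Case, Exposed: 254×282/530 = 135.14717
  Case, Unexposed: 254×248/530 = 118.85283
  Control, Exposed: 276×282/530 = 146.85283
  Control, Unexposed: 276×248/530 = 129.14717
Contributions (O − E)²/E:
  (63 − 135.14717)²/135.14717 = 38.5152
  (191 − 118.85283)²/118.85283 = 43.7955
  (219 − 146.85283)²/146.85283 = 35.4451
  (57 − 129.14717)²/129.14717 = 40.3045
χ² = 38.5152 + 43.7955 + 35.4451 + 40.3045 = 158.060

158.060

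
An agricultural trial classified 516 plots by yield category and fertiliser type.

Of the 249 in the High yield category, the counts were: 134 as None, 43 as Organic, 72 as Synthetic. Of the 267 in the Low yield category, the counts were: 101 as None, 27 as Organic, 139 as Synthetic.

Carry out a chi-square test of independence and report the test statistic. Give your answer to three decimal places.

Row totals: 249, 267. Column totals: 235, 70, 211. Grand total N = 516.
Expected counts (row total × column total / N):
  High yield, None: 249×235/516 = 113.4012
  High yield, Organic: 249×70/516 = 33.7791
  High yield, Synthetic: 249×211/516 = 101.8198
  Low yield, None: 267×235/516 = 121.5988
  Low yield, Organic: 267×70/516 = 36.2209
  Low yield, Synthetic: 267×211/516 = 109.1802
Contributions (O − E)²/E:
  (134 − 113.4012)²/113.4012 = 3.7417
  (43 − 33.7791)²/33.7791 = 2.5171
  (72 − 101.8198)²/101.8198 = 8.7333
  (101 − 121.5988)²/121.5988 = 3.4894
  (27 − 36.2209)²/36.2209 = 2.3474
  (139 − 109.1802)²/109.1802 = 8.1445
χ² = 3.7417 + 2.5171 + 8.7333 + 3.4894 + 2.3474 + 8.1445 = 28.973

28.973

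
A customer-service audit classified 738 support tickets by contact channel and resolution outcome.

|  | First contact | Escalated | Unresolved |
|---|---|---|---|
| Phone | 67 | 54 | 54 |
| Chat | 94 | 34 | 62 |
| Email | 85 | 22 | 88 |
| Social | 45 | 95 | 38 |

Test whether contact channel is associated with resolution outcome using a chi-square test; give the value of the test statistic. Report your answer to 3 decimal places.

Row totals: 175, 190, 195, 178. Column totals: 291, 205, 242. Grand total N = 738.
Expected counts (row total × column total / N):
  Phone, First contact: 175×291/738 = 69.0041
  Phone, Escalated: 175×205/738 = 48.6111
  Phone, Unresolved: 175×242/738 = 57.3848
  Chat, First contact: 190×291/738 = 74.9187
  Chat, Escalated: 190×205/738 = 52.7778
  Chat, Unresolved: 190×242/738 = 62.3035
  Email, First contact: 195×291/738 = 76.8902
  Email, Escalated: 195×205/738 = 54.1667
  Email, Unresolved: 195×242/738 = 63.9431
  Social, First contact: 178×291/738 = 70.1870
  Social, Escalated: 178×205/738 = 49.4444
  Social, Unresolved: 178×242/738 = 58.3686
Contributions (O − E)²/E:
  (67 − 69.0041)²/69.0041 = 0.0582
  (54 − 48.6111)²/48.6111 = 0.5974
  (54 − 57.3848)²/57.3848 = 0.1996
  (94 − 74.9187)²/74.9187 = 4.8599
  (34 − 52.7778)²/52.7778 = 6.6809
  (62 − 62.3035)²/62.3035 = 0.0015
  (85 − 76.8902)²/76.8902 = 0.8554
  (22 − 54.1667)²/54.1667 = 19.1021
  (88 − 63.9431)²/63.9431 = 9.0508
  (45 − 70.1870)²/70.1870 = 9.0385
  (95 − 49.4444)²/49.4444 = 41.9727
  (38 − 58.3686)²/58.3686 = 7.1079
χ² = 0.0582 + 0.5974 + 0.1996 + 4.8599 + 6.6809 + 0.0015 + 0.8554 + 19.1021 + 9.0508 + 9.0385 + 41.9727 + 7.1079 = 99.525

99.525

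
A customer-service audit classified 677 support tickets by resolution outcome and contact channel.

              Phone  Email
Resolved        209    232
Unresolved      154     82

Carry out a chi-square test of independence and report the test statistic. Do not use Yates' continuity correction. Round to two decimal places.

Row totals: 441, 236. Column totals: 363, 314. Grand total N = 677.
Expected counts (row total × column total / N):
  Resolved, Phone: 441×363/677 = 236.459
  Resolved, Email: 441×314/677 = 204.541
  Unresolved, Phone: 236×363/677 = 126.541
  Unresolved, Email: 236×314/677 = 109.459
Contributions (O − E)²/E:
  (209 − 236.459)²/236.459 = 3.1887
  (232 − 204.541)²/204.541 = 3.6863
  (154 − 126.541)²/126.541 = 5.9585
  (82 − 109.459)²/109.459 = 6.8884
χ² = 3.1887 + 3.6863 + 5.9585 + 6.8884 = 19.72

19.72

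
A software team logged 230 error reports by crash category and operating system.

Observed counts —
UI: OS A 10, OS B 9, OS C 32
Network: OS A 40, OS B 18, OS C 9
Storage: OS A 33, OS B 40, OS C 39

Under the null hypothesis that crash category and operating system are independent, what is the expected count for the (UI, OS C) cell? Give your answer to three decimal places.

Row total (UI) = 51; column total (OS C) = 80; grand total N = 230.
Expected count = (row total × column total) / N = 51 × 80 / 230 = 17.739.

17.739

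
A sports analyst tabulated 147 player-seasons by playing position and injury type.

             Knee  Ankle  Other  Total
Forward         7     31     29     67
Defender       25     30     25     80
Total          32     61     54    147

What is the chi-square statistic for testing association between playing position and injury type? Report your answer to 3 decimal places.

9.361

Grand total N = 147.
Expected counts (row total × column total / N):
  Forward, Knee: 67×32/147 = 14.5850
  Forward, Ankle: 67×61/147 = 27.8027
  Forward, Other: 67×54/147 = 24.6122
  Defender, Knee: 80×32/147 = 17.4150
  Defender, Ankle: 80×61/147 = 33.1973
  Defender, Other: 80×54/147 = 29.3878
Contributions (O − E)²/E:
  (7 − 14.5850)²/14.5850 = 3.9446
  (31 − 27.8027)²/27.8027 = 0.3677
  (29 − 24.6122)²/24.6122 = 0.7822
  (25 − 17.4150)²/17.4150 = 3.3036
  (30 − 33.1973)²/33.1973 = 0.3079
  (25 − 29.3878)²/29.3878 = 0.6551
χ² = 3.9446 + 0.3677 + 0.7822 + 3.3036 + 0.3079 + 0.6551 = 9.361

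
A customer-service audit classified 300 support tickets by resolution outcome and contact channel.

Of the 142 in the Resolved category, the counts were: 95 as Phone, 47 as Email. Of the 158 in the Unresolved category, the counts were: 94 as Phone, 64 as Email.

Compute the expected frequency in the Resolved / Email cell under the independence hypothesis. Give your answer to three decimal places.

52.540

Row total (Resolved) = 142; column total (Email) = 111; grand total N = 300.
Expected count = (row total × column total) / N = 142 × 111 / 300 = 52.540.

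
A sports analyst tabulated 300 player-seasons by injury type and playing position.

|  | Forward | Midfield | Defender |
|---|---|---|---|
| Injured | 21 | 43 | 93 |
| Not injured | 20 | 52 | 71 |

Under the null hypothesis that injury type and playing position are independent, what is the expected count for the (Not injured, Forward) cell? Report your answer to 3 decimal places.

19.543

Row total (Not injured) = 143; column total (Forward) = 41; grand total N = 300.
Expected count = (row total × column total) / N = 143 × 41 / 300 = 19.543.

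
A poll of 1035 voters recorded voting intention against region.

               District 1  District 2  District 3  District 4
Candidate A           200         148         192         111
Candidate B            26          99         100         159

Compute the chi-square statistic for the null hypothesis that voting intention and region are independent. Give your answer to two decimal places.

Row totals: 651, 384. Column totals: 226, 247, 292, 270. Grand total N = 1035.
Expected counts (row total × column total / N):
  Candidate A, District 1: 651×226/1035 = 142.1507
  Candidate A, District 2: 651×247/1035 = 155.3594
  Candidate A, District 3: 651×292/1035 = 183.6638
  Candidate A, District 4: 651×270/1035 = 169.8261
  Candidate B, District 1: 384×226/1035 = 83.8493
  Candidate B, District 2: 384×247/1035 = 91.6406
  Candidate B, District 3: 384×292/1035 = 108.3362
  Candidate B, District 4: 384×270/1035 = 100.1739
Contributions (O − E)²/E:
  (200 − 142.1507)²/142.1507 = 23.5422
  (148 − 155.3594)²/155.3594 = 0.3486
  (192 − 183.6638)²/183.6638 = 0.3784
  (111 − 169.8261)²/169.8261 = 20.3768
  (26 − 83.8493)²/83.8493 = 39.9114
  (99 − 91.6406)²/91.6406 = 0.5910
  (100 − 108.3362)²/108.3362 = 0.6414
  (159 − 100.1739)²/100.1739 = 34.5450
χ² = 23.5422 + 0.3486 + 0.3784 + 20.3768 + 39.9114 + 0.5910 + 0.6414 + 34.5450 = 120.33

120.33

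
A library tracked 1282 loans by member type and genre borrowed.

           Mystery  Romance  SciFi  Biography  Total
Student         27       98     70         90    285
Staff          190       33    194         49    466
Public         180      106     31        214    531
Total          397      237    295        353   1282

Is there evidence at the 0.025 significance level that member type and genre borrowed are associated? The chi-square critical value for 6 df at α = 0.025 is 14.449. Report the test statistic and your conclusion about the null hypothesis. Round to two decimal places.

Grand total N = 1282.
Expected counts (row total × column total / N):
  Student, Mystery: 285×397/1282 = 88.257
  Student, Romance: 285×237/1282 = 52.687
  Student, SciFi: 285×295/1282 = 65.581
  Student, Biography: 285×353/1282 = 78.475
  Staff, Mystery: 466×397/1282 = 144.307
  Staff, Romance: 466×237/1282 = 86.148
  Staff, SciFi: 466×295/1282 = 107.231
  Staff, Biography: 466×353/1282 = 128.314
  Public, Mystery: 531×397/1282 = 164.436
  Public, Romance: 531×237/1282 = 98.165
  Public, SciFi: 531×295/1282 = 122.188
  Public, Biography: 531×353/1282 = 146.211
Contributions (O − E)²/E:
  (27 − 88.257)²/88.257 = 42.5170
  (98 − 52.687)²/52.687 = 38.9711
  (70 − 65.581)²/65.581 = 0.2978
  (90 − 78.475)²/78.475 = 1.6926
  (190 − 144.307)²/144.307 = 14.4681
  (33 − 86.148)²/86.148 = 32.7890
  (194 − 107.231)²/107.231 = 70.2116
  (49 − 128.314)²/128.314 = 49.0259
  (180 − 164.436)²/164.436 = 1.4731
  (106 − 98.165)²/98.165 = 0.6253
  (31 − 122.188)²/122.188 = 68.0529
  (214 − 146.211)²/146.211 = 31.4296
χ² = 42.5170 + 38.9711 + 0.2978 + 1.6926 + 14.4681 + 32.7890 + 70.2116 + 49.0259 + 1.4731 + 0.6253 + 68.0529 + 31.4296 = 351.55
df = (3−1)(4−1) = 6. Since 351.55 > 14.449, reject the null hypothesis of independence at α = 0.025.

351.55; reject H₀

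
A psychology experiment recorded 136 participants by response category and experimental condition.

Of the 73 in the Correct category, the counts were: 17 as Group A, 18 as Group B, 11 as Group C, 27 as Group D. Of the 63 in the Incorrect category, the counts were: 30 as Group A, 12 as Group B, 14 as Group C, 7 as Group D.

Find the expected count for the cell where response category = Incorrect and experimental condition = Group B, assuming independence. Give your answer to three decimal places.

Row total (Incorrect) = 63; column total (Group B) = 30; grand total N = 136.
Expected count = (row total × column total) / N = 63 × 30 / 136 = 13.897.

13.897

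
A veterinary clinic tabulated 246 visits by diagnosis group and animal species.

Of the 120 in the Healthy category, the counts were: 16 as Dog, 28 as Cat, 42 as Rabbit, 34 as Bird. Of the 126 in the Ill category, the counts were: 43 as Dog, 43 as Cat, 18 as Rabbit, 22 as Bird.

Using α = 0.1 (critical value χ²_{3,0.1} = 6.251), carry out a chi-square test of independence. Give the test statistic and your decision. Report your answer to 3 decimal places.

27.566; reject H₀

Row totals: 120, 126. Column totals: 59, 71, 60, 56. Grand total N = 246.
Expected counts (row total × column total / N):
  Healthy, Dog: 120×59/246 = 28.7805
  Healthy, Cat: 120×71/246 = 34.6341
  Healthy, Rabbit: 120×60/246 = 29.2683
  Healthy, Bird: 120×56/246 = 27.3171
  Ill, Dog: 126×59/246 = 30.2195
  Ill, Cat: 126×71/246 = 36.3659
  Ill, Rabbit: 126×60/246 = 30.7317
  Ill, Bird: 126×56/246 = 28.6829
Contributions (O − E)²/E:
  (16 − 28.7805)²/28.7805 = 5.6754
  (28 − 34.6341)²/34.6341 = 1.2708
  (42 − 29.2683)²/29.2683 = 5.5383
  (34 − 27.3171)²/27.3171 = 1.6349
  (43 − 30.2195)²/30.2195 = 5.4052
  (43 − 36.3659)²/36.3659 = 1.2102
  (18 − 30.7317)²/30.7317 = 5.2746
  (22 − 28.6829)²/28.6829 = 1.5571
χ² = 5.6754 + 1.2708 + 5.5383 + 1.6349 + 5.4052 + 1.2102 + 5.2746 + 1.5571 = 27.566
df = (2−1)(4−1) = 3. Since 27.566 > 6.251, reject the null hypothesis of independence at α = 0.1.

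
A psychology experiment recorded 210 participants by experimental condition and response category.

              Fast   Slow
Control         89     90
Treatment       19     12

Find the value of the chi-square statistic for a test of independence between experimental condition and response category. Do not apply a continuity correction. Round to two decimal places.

1.42

Row totals: 179, 31. Column totals: 108, 102. Grand total N = 210.
Expected counts (row total × column total / N):
  Control, Fast: 179×108/210 = 92.057
  Control, Slow: 179×102/210 = 86.943
  Treatment, Fast: 31×108/210 = 15.943
  Treatment, Slow: 31×102/210 = 15.057
Contributions (O − E)²/E:
  (89 − 92.057)²/92.057 = 0.1015
  (90 − 86.943)²/86.943 = 0.1075
  (19 − 15.943)²/15.943 = 0.5862
  (12 − 15.057)²/15.057 = 0.6207
χ² = 0.1015 + 0.1075 + 0.5862 + 0.6207 = 1.42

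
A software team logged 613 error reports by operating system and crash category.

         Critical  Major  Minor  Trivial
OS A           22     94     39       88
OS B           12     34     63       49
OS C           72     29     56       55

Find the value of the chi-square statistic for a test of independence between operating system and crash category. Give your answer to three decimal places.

Row totals: 243, 158, 212. Column totals: 106, 157, 158, 192. Grand total N = 613.
Expected counts (row total × column total / N):
  OS A, Critical: 243×106/613 = 42.01958
  OS A, Major: 243×157/613 = 62.23654
  OS A, Minor: 243×158/613 = 62.63295
  OS A, Trivial: 243×192/613 = 76.11093
  OS B, Critical: 158×106/613 = 27.32137
  OS B, Major: 158×157/613 = 40.46656
  OS B, Minor: 158×158/613 = 40.72431
  OS B, Trivial: 158×192/613 = 49.48777
  OS C, Critical: 212×106/613 = 36.65905
  OS C, Major: 212×157/613 = 54.29690
  OS C, Minor: 212×158/613 = 54.64274
  OS C, Trivial: 212×192/613 = 66.40131
Contributions (O − E)²/E:
  (22 − 42.01958)²/42.01958 = 9.5380
  (94 − 62.23654)²/62.23654 = 16.2110
  (39 − 62.63295)²/62.63295 = 8.9173
  (88 − 76.11093)²/76.11093 = 1.8572
  (12 − 27.32137)²/27.32137 = 8.5920
  (34 − 40.46656)²/40.46656 = 1.0334
  (63 − 40.72431)²/40.72431 = 12.1845
  (49 − 49.48777)²/49.48777 = 0.0048
  (72 − 36.65905)²/36.65905 = 34.0702
  (29 − 54.29690)²/54.29690 = 11.7858
  (56 − 54.64274)²/54.64274 = 0.0337
  (55 − 66.40131)²/66.40131 = 1.9576
χ² = 9.5380 + 16.2110 + 8.9173 + 1.8572 + 8.5920 + 1.0334 + 12.1845 + 0.0048 + 34.0702 + 11.7858 + 0.0337 + 1.9576 = 106.186

106.186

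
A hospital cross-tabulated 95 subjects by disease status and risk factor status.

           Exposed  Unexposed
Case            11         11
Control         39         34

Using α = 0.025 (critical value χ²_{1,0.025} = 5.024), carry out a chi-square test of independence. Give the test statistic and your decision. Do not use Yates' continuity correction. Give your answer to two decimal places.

Row totals: 22, 73. Column totals: 50, 45. Grand total N = 95.
Expected counts (row total × column total / N):
  Case, Exposed: 22×50/95 = 11.579
  Case, Unexposed: 22×45/95 = 10.421
  Control, Exposed: 73×50/95 = 38.421
  Control, Unexposed: 73×45/95 = 34.579
Contributions (O − E)²/E:
  (11 − 11.579)²/11.579 = 0.0290
  (11 − 10.421)²/10.421 = 0.0322
  (39 − 38.421)²/38.421 = 0.0087
  (34 − 34.579)²/34.579 = 0.0097
χ² = 0.0290 + 0.0322 + 0.0087 + 0.0097 = 0.08
df = (2−1)(2−1) = 1. Since 0.08 < 5.024, fail to reject the null hypothesis of independence at α = 0.025.

0.08; fail to reject H₀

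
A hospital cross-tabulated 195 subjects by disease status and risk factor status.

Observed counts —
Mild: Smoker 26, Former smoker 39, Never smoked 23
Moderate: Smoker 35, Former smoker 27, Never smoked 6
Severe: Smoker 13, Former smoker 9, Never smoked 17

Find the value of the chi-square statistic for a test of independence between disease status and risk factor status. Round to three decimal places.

21.485

Row totals: 88, 68, 39. Column totals: 74, 75, 46. Grand total N = 195.
Expected counts (row total × column total / N):
  Mild, Smoker: 88×74/195 = 33.3949
  Mild, Former smoker: 88×75/195 = 33.8462
  Mild, Never smoked: 88×46/195 = 20.7590
  Moderate, Smoker: 68×74/195 = 25.8051
  Moderate, Former smoker: 68×75/195 = 26.1538
  Moderate, Never smoked: 68×46/195 = 16.0410
  Severe, Smoker: 39×74/195 = 14.8000
  Severe, Former smoker: 39×75/195 = 15.0000
  Severe, Never smoked: 39×46/195 = 9.2000
Contributions (O − E)²/E:
  (26 − 33.3949)²/33.3949 = 1.6375
  (39 − 33.8462)²/33.8462 = 0.7848
  (23 − 20.7590)²/20.7590 = 0.2419
  (35 − 25.8051)²/25.8051 = 3.2763
  (27 − 26.1538)²/26.1538 = 0.0274
  (6 − 16.0410)²/16.0410 = 6.2852
  (13 − 14.8000)²/14.8000 = 0.2189
  (9 − 15.0000)²/15.0000 = 2.4000
  (17 − 9.2000)²/9.2000 = 6.6130
χ² = 1.6375 + 0.7848 + 0.2419 + 3.2763 + 0.0274 + 6.2852 + 0.2189 + 2.4000 + 6.6130 = 21.485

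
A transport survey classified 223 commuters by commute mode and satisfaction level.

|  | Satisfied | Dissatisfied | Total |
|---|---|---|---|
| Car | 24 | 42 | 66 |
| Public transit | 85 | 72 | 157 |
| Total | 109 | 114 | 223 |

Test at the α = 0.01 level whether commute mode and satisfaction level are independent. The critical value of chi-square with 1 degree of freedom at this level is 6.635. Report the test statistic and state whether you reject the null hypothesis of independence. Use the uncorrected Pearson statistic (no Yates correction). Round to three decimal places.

5.876; fail to reject H₀

Grand total N = 223.
Expected counts (row total × column total / N):
  Car, Satisfied: 66×109/223 = 32.2601
  Car, Dissatisfied: 66×114/223 = 33.7399
  Public transit, Satisfied: 157×109/223 = 76.7399
  Public transit, Dissatisfied: 157×114/223 = 80.2601
Contributions (O − E)²/E:
  (24 − 32.2601)²/32.2601 = 2.1150
  (42 − 33.7399)²/33.7399 = 2.0222
  (85 − 76.7399)²/76.7399 = 0.8891
  (72 − 80.2601)²/80.2601 = 0.8501
χ² = 2.1150 + 2.0222 + 0.8891 + 0.8501 = 5.876
df = (2−1)(2−1) = 1. Since 5.876 < 6.635, fail to reject the null hypothesis of independence at α = 0.01.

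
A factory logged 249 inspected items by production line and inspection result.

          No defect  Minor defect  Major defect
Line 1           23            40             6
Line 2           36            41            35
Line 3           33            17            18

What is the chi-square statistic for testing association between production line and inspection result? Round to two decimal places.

Row totals: 69, 112, 68. Column totals: 92, 98, 59. Grand total N = 249.
Expected counts (row total × column total / N):
  Line 1, No defect: 69×92/249 = 25.494
  Line 1, Minor defect: 69×98/249 = 27.157
  Line 1, Major defect: 69×59/249 = 16.349
  Line 2, No defect: 112×92/249 = 41.382
  Line 2, Minor defect: 112×98/249 = 44.080
  Line 2, Major defect: 112×59/249 = 26.538
  Line 3, No defect: 68×92/249 = 25.124
  Line 3, Minor defect: 68×98/249 = 26.763
  Line 3, Major defect: 68×59/249 = 16.112
Contributions (O − E)²/E:
  (23 − 25.494)²/25.494 = 0.2440
  (40 − 27.157)²/27.157 = 6.0737
  (6 − 16.349)²/16.349 = 6.5510
  (36 − 41.382)²/41.382 = 0.7000
  (41 − 44.080)²/44.080 = 0.2152
  (35 − 26.538)²/26.538 = 2.6982
  (33 − 25.124)²/25.124 = 2.4690
  (17 − 26.763)²/26.763 = 3.5615
  (18 − 16.112)²/16.112 = 0.2212
χ² = 0.2440 + 6.0737 + 6.5510 + 0.7000 + 0.2152 + 2.6982 + 2.4690 + 3.5615 + 0.2212 = 22.73

22.73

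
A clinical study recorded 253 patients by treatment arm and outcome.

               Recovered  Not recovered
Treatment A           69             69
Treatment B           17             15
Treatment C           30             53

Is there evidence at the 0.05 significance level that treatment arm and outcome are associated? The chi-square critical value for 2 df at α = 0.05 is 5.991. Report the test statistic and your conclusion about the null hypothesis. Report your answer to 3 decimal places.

Row totals: 138, 32, 83. Column totals: 116, 137. Grand total N = 253.
Expected counts (row total × column total / N):
  Treatment A, Recovered: 138×116/253 = 63.2727
  Treatment A, Not recovered: 138×137/253 = 74.7273
  Treatment B, Recovered: 32×116/253 = 14.6719
  Treatment B, Not recovered: 32×137/253 = 17.3281
  Treatment C, Recovered: 83×116/253 = 38.0553
  Treatment C, Not recovered: 83×137/253 = 44.9447
Contributions (O − E)²/E:
  (69 − 63.2727)²/63.2727 = 0.5184
  (69 − 74.7273)²/74.7273 = 0.4390
  (17 − 14.6719)²/14.6719 = 0.3694
  (15 − 17.3281)²/17.3281 = 0.3128
  (30 − 38.0553)²/38.0553 = 1.7051
  (53 − 44.9447)²/44.9447 = 1.4437
χ² = 0.5184 + 0.4390 + 0.3694 + 0.3128 + 1.7051 + 1.4437 = 4.788
df = (3−1)(2−1) = 2. Since 4.788 < 5.991, fail to reject the null hypothesis of independence at α = 0.05.

4.788; fail to reject H₀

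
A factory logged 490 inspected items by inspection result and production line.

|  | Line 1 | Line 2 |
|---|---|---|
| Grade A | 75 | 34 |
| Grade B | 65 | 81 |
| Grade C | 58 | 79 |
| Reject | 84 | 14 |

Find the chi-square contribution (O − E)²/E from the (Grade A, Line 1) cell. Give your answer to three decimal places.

2.400

Row total (Grade A) = 109; column total (Line 1) = 282; N = 490.
Expected count E = 109 × 282 / 490 = 62.7306.
Contribution = (O − E)²/E = (75 − 62.7306)² / 62.7306 = 2.400.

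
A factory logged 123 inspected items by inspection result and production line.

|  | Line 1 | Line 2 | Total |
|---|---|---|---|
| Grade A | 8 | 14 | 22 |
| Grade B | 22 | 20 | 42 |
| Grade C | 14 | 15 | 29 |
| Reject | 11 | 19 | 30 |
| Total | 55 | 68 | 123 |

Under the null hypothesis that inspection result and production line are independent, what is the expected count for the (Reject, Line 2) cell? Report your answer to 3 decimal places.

16.585

Row total (Reject) = 30; column total (Line 2) = 68; grand total N = 123.
Expected count = (row total × column total) / N = 30 × 68 / 123 = 16.585.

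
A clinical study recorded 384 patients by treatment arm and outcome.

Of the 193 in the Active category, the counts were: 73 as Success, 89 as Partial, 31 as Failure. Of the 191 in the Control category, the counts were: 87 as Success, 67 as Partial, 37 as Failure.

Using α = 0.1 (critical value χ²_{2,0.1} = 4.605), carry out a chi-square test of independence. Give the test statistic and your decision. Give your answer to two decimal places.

Row totals: 193, 191. Column totals: 160, 156, 68. Grand total N = 384.
Expected counts (row total × column total / N):
  Active, Success: 193×160/384 = 80.417
  Active, Partial: 193×156/384 = 78.406
  Active, Failure: 193×68/384 = 34.177
  Control, Success: 191×160/384 = 79.583
  Control, Partial: 191×156/384 = 77.594
  Control, Failure: 191×68/384 = 33.823
Contributions (O − E)²/E:
  (73 − 80.417)²/80.417 = 0.6841
  (89 − 78.406)²/78.406 = 1.4314
  (31 − 34.177)²/34.177 = 0.2953
  (87 − 79.583)²/79.583 = 0.6913
  (67 − 77.594)²/77.594 = 1.4464
  (37 − 33.823)²/33.823 = 0.2984
χ² = 0.6841 + 1.4314 + 0.2953 + 0.6913 + 1.4464 + 0.2984 = 4.85
df = (2−1)(3−1) = 2. Since 4.85 > 4.605, reject the null hypothesis of independence at α = 0.1.

4.85; reject H₀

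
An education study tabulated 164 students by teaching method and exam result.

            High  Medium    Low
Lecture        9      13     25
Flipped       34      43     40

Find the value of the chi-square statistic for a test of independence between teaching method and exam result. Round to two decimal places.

Row totals: 47, 117. Column totals: 43, 56, 65. Grand total N = 164.
Expected counts (row total × column total / N):
  Lecture, High: 47×43/164 = 12.323
  Lecture, Medium: 47×56/164 = 16.049
  Lecture, Low: 47×65/164 = 18.628
  Flipped, High: 117×43/164 = 30.677
  Flipped, Medium: 117×56/164 = 39.951
  Flipped, Low: 117×65/164 = 46.372
Contributions (O − E)²/E:
  (9 − 12.323)²/12.323 = 0.8961
  (13 − 16.049)²/16.049 = 0.5793
  (25 − 18.628)²/18.628 = 2.1796
  (34 − 30.677)²/30.677 = 0.3600
  (43 − 39.951)²/39.951 = 0.2327
  (40 − 46.372)²/46.372 = 0.8756
χ² = 0.8961 + 0.5793 + 2.1796 + 0.3600 + 0.2327 + 0.8756 = 5.12

5.12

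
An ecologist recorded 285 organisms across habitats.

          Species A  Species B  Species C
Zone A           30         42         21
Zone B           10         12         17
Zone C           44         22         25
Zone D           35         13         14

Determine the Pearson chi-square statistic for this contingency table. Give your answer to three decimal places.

Row totals: 93, 39, 91, 62. Column totals: 119, 89, 77. Grand total N = 285.
Expected counts (row total × column total / N):
  Zone A, Species A: 93×119/285 = 38.8316
  Zone A, Species B: 93×89/285 = 29.0421
  Zone A, Species C: 93×77/285 = 25.1263
  Zone B, Species A: 39×119/285 = 16.2842
  Zone B, Species B: 39×89/285 = 12.1789
  Zone B, Species C: 39×77/285 = 10.5368
  Zone C, Species A: 91×119/285 = 37.9965
  Zone C, Species B: 91×89/285 = 28.4175
  Zone C, Species C: 91×77/285 = 24.5860
  Zone D, Species A: 62×119/285 = 25.8877
  Zone D, Species B: 62×89/285 = 19.3614
  Zone D, Species C: 62×77/285 = 16.7509
Contributions (O − E)²/E:
  (30 − 38.8316)²/38.8316 = 2.0086
  (42 − 29.0421)²/29.0421 = 5.7815
  (21 − 25.1263)²/25.1263 = 0.6776
  (10 − 16.2842)²/16.2842 = 2.4251
  (12 − 12.1789)²/12.1789 = 0.0026
  (17 − 10.5368)²/10.5368 = 3.9645
  (44 − 37.9965)²/37.9965 = 0.9486
  (22 − 28.4175)²/28.4175 = 1.4493
  (25 − 24.5860)²/24.5860 = 0.0070
  (35 − 25.8877)²/25.8877 = 3.2075
  (13 − 19.3614)²/19.3614 = 2.0901
  (14 − 16.7509)²/16.7509 = 0.4518
χ² = 2.0086 + 5.7815 + 0.6776 + 2.4251 + 0.0026 + 3.9645 + 0.9486 + 1.4493 + 0.0070 + 3.2075 + 2.0901 + 0.4518 = 23.014

23.014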